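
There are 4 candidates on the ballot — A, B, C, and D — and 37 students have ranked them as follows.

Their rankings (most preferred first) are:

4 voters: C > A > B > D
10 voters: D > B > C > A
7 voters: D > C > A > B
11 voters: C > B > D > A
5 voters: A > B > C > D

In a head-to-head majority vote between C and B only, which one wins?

Ballots ranking C above B: 4+7+11 = 22.
Ballots ranking B above C: 10+5 = 15.
C wins the head-to-head, 22–15.

C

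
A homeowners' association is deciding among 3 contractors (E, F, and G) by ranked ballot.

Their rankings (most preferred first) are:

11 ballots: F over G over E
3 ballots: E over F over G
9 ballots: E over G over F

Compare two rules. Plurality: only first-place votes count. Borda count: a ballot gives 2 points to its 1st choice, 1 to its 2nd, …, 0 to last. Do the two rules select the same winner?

Plurality first-place counts: E 12, F 11, G 0 → E.
Borda totals: E 24, F 25, G 20 → F.
The two rules disagree: plurality picks E, Borda picks F.

No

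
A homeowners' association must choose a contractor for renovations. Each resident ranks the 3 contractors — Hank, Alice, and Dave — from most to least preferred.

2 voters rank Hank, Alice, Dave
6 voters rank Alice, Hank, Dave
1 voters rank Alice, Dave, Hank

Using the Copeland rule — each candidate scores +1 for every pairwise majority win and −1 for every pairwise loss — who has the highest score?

Alice

Pairwise results:
  Hank vs Alice: Alice wins 7–2.
  Hank vs Dave: Hank wins 8–1.
  Alice vs Dave: Alice wins 9–0.
Copeland scores (wins − losses):
  Hank: 1 − 1 = 0
  Alice: 2 − 0 = 2
  Dave: 0 − 2 = -2
Alice has the best Copeland score.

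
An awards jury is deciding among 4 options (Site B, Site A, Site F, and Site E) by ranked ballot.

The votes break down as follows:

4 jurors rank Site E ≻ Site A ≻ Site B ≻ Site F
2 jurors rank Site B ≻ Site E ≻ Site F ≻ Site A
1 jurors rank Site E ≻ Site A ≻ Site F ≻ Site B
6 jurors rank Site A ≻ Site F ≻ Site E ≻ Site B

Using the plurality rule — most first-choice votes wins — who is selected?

Site A

First-place vote totals:
  Site B: 2
  Site A: 6
  Site F: 0
  Site E: 5
Site A has the most first-place votes.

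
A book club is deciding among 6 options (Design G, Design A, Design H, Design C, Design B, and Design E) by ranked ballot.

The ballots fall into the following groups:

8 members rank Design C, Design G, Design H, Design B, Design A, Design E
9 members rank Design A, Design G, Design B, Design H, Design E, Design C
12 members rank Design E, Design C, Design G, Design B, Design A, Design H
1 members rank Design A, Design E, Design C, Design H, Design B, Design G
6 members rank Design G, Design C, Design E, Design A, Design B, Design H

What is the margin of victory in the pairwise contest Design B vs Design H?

Ballots ranking Design B above Design H: 9+12+6 = 27.
Ballots ranking Design H above Design B: 8+1 = 9.
Design B wins 27–9, a margin of 18.

18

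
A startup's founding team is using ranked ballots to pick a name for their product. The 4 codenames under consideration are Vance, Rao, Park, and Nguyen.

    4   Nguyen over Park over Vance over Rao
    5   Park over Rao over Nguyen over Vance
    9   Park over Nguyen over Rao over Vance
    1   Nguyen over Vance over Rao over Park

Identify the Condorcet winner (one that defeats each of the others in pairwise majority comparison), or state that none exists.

Head-to-head results (19 voters total):
Vance vs Rao: Rao wins 14–5.
Vance vs Park: Park wins 18–1.
Vance vs Nguyen: Nguyen wins 19–0.
Rao vs Park: Park wins 18–1.
Rao vs Nguyen: Nguyen wins 14–5.
Park vs Nguyen: Park wins 14–5.
Park beats each rival — Vance (18–1), Rao (18–1), Nguyen (14–5) — so Park is the Condorcet winner.

Park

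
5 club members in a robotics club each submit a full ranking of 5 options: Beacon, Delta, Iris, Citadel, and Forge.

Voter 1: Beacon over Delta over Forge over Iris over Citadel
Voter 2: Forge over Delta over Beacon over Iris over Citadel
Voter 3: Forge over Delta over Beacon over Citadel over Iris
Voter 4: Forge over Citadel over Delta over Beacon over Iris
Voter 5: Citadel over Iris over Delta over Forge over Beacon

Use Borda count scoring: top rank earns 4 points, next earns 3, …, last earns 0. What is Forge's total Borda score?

15

Borda scores:
  Beacon: 4 + 2 + 2 + 1 + 0 = 9
  Delta: 3 + 3 + 3 + 2 + 2 = 13
  Iris: 1 + 1 + 0 + 0 + 3 = 5
  Citadel: 0 + 0 + 1 + 3 + 4 = 8
  Forge: 2 + 4 + 4 + 4 + 1 = 15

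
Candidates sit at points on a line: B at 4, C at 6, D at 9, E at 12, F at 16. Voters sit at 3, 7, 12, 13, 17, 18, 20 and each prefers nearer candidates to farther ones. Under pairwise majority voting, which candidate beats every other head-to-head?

With single-peaked preferences on a line, the Condorcet winner is the candidate closest to the median voter.
The median voter (position 13) is closest to E at 12.
Check: E vs B — voters closer to E: 5 of 7.

E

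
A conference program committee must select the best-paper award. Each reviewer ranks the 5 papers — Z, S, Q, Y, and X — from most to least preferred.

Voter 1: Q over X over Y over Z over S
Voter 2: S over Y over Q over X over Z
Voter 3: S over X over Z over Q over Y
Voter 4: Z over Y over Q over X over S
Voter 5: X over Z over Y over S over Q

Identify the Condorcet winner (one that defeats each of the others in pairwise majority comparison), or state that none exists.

Head-to-head results (5 voters total):
Z vs S: Z wins 3–2.
Z vs Q: Z wins 3–2.
Z vs Y: Z wins 3–2.
Z vs X: X wins 4–1.
S vs Q: S wins 3–2.
S vs Y: Y wins 3–2.
S vs X: X wins 3–2.
Q vs Y: Y wins 3–2.
Q vs X: Q wins 3–2.
Y vs X: X wins 3–2.
No candidate beats all others: Z beats Q beats X beats Z, a majority cycle.

None — there is no Condorcet winner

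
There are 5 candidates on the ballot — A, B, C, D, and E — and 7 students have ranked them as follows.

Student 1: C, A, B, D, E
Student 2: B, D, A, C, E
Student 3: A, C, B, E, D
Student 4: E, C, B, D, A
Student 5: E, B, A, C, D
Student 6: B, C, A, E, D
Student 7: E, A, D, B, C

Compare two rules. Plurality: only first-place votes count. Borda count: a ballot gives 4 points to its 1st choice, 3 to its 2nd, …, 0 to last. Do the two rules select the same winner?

No

Plurality first-place counts: A 1, B 2, C 1, D 0, E 3 → E.
Borda totals: A 16, B 18, C 15, D 7, E 14 → B.
The two rules disagree: plurality picks E, Borda picks B.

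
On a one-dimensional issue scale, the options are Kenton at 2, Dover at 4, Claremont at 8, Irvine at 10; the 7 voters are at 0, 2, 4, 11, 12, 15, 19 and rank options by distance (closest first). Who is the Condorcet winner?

Irvine

With single-peaked preferences on a line, the Condorcet winner is the candidate closest to the median voter.
The median voter (position 11) is closest to Irvine at 10.
Check: Irvine vs Dover — voters closer to Irvine: 4 of 7.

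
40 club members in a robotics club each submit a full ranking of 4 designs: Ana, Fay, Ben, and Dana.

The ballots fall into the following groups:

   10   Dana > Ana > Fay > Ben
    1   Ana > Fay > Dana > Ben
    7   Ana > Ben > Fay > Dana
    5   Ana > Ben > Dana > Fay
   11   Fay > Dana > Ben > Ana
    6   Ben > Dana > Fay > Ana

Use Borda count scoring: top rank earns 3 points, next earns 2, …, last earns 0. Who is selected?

Dana

Borda scores:
  Ana: 10·2 + 3 + 7·3 + 5·3 + 11·0 + 6·0 = 59
  Fay: 10·1 + 2 + 7·1 + 5·0 + 11·3 + 6·1 = 58
  Ben: 10·0 + 0 + 7·2 + 5·2 + 11·1 + 6·3 = 53
  Dana: 10·3 + 1 + 7·0 + 5·1 + 11·2 + 6·2 = 70
Dana has the highest total.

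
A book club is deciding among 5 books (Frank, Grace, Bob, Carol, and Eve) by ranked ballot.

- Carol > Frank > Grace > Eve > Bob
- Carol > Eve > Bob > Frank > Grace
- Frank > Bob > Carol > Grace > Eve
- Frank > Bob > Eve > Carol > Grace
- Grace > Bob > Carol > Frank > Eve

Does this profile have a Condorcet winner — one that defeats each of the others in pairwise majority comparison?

No

Head-to-head results (5 voters total):
Frank vs Grace: Frank wins 4–1.
Frank vs Bob: Frank wins 3–2.
Frank vs Carol: Carol wins 3–2.
Frank vs Eve: Frank wins 4–1.
Grace vs Bob: Bob wins 3–2.
Grace vs Carol: Carol wins 4–1.
Grace vs Eve: Grace wins 3–2.
Bob vs Carol: Bob wins 3–2.
Bob vs Eve: Bob wins 3–2.
Carol vs Eve: Carol wins 4–1.
No candidate beats all others: Frank beats Bob beats Carol beats Frank, a majority cycle.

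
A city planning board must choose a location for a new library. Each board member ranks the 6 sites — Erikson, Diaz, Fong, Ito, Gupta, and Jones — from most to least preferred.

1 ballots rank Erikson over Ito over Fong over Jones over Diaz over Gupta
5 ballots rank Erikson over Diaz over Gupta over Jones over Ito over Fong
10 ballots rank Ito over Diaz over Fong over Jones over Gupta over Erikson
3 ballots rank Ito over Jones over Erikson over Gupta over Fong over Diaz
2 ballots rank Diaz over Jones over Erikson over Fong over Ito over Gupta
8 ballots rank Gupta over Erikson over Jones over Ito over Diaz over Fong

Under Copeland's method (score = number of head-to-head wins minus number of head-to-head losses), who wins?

Jones

Pairwise results:
  Erikson vs Diaz: Erikson wins 17–12.
  Erikson vs Fong: Erikson wins 19–10.
  Erikson vs Ito: Erikson wins 16–13.
  Erikson vs Gupta: Gupta wins 18–11.
  Erikson vs Jones: Jones wins 15–14.
  Diaz vs Fong: Diaz wins 25–4.
  Diaz vs Ito: Ito wins 22–7.
  Diaz vs Gupta: Diaz wins 18–11.
  Diaz vs Jones: Diaz wins 17–12.
  Fong vs Ito: Ito wins 27–2.
  Fong vs Gupta: Gupta wins 16–13.
  Fong vs Jones: Jones wins 18–11.
  Ito vs Gupta: Ito wins 16–13.
  Ito vs Jones: Jones wins 15–14.
  Gupta vs Jones: Jones wins 16–13.
Copeland scores (wins − losses):
  Erikson: 3 − 2 = 1
  Diaz: 3 − 2 = 1
  Fong: 0 − 5 = -5
  Ito: 3 − 2 = 1
  Gupta: 2 − 3 = -1
  Jones: 4 − 1 = 3
Jones has the best Copeland score.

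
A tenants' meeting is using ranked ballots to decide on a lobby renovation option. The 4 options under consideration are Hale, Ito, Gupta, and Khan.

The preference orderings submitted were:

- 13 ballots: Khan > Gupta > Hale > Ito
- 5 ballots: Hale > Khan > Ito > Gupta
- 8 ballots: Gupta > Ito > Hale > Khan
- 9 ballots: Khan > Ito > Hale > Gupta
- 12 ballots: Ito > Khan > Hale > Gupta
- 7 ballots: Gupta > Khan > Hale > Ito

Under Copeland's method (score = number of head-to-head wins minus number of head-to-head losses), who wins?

Khan

Pairwise results:
  Hale vs Ito: Ito wins 29–25.
  Hale vs Gupta: Gupta wins 28–26.
  Hale vs Khan: Khan wins 41–13.
  Ito vs Gupta: Gupta wins 28–26.
  Ito vs Khan: Khan wins 34–20.
  Gupta vs Khan: Khan wins 39–15.
Copeland scores (wins − losses):
  Hale: 0 − 3 = -3
  Ito: 1 − 2 = -1
  Gupta: 2 − 1 = 1
  Khan: 3 − 0 = 3
Khan has the best Copeland score.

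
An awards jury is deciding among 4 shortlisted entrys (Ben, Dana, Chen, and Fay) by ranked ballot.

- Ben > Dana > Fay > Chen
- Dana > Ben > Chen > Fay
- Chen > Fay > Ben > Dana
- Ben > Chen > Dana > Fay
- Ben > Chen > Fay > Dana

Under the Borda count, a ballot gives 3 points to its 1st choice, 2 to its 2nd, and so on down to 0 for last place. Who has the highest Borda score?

Ben

Borda scores:
  Ben: 3 + 2 + 1 + 3 + 3 = 12
  Dana: 2 + 3 + 0 + 1 + 0 = 6
  Chen: 0 + 1 + 3 + 2 + 2 = 8
  Fay: 1 + 0 + 2 + 0 + 1 = 4
Ben has the highest total.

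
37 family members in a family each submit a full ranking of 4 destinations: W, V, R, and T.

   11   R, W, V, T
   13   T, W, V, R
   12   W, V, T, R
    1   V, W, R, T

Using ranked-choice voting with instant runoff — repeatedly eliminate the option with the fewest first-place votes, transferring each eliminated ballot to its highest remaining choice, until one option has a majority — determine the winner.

W

Round 1: T 13, W 12, R 11, V 1. V has the fewest and is eliminated.
Round 2: W 13, T 13, R 11. R has the fewest and is eliminated.
Round 3: W 24, T 13. W has a majority.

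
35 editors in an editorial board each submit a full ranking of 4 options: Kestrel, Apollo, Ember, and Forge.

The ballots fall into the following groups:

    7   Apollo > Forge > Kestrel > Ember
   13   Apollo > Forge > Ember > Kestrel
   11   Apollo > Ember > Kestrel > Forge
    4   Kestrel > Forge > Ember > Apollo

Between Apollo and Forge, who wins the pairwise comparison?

Apollo

Ballots ranking Apollo above Forge: 7+13+11 = 31.
Ballots ranking Forge above Apollo: 4.
Apollo wins the head-to-head, 31–4.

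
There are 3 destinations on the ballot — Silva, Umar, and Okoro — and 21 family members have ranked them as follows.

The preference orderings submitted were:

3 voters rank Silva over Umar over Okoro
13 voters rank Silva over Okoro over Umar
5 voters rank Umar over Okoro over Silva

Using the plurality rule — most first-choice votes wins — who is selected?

Silva

First-place vote totals:
  Silva: 16
  Umar: 5
  Okoro: 0
Silva has the most first-place votes.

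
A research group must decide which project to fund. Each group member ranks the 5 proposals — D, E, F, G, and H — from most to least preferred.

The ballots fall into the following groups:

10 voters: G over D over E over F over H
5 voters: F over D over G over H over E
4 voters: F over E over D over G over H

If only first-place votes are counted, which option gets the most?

G

First-place vote totals:
  D: 0
  E: 0
  F: 9
  G: 10
  H: 0
G has the most first-place votes.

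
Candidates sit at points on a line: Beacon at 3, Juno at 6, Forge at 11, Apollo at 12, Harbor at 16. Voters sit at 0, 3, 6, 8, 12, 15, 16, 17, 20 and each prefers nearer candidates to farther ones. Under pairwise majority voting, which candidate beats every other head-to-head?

Apollo

With single-peaked preferences on a line, the Condorcet winner is the candidate closest to the median voter.
The median voter (position 12) is closest to Apollo at 12.
Check: Apollo vs Harbor — voters closer to Apollo: 5 of 9.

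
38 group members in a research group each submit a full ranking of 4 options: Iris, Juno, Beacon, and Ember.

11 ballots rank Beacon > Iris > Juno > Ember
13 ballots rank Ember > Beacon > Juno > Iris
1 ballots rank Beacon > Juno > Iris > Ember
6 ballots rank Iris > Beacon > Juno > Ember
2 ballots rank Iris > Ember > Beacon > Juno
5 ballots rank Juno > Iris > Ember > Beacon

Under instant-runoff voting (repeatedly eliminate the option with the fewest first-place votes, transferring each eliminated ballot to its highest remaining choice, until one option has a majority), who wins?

Round 1: Ember 13, Beacon 12, Iris 8, Juno 5. Juno has the fewest and is eliminated.
Round 2: Iris 13, Ember 13, Beacon 12. Beacon has the fewest and is eliminated.
Round 3: Iris 25, Ember 13. Iris has a majority.

Iris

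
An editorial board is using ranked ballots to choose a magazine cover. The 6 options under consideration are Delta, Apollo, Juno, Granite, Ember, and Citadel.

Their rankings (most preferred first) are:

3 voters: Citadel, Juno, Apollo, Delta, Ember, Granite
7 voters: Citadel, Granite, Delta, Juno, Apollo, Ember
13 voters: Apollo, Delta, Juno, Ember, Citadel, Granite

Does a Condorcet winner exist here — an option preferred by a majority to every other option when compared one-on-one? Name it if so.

Head-to-head results (23 voters total):
Delta vs Apollo: Apollo wins 16–7.
Delta vs Juno: Delta wins 20–3.
Delta vs Granite: Delta wins 16–7.
Delta vs Ember: Delta wins 23–0.
Delta vs Citadel: Delta wins 13–10.
Apollo vs Juno: Apollo wins 13–10.
Apollo vs Granite: Apollo wins 16–7.
Apollo vs Ember: Apollo wins 23–0.
Apollo vs Citadel: Apollo wins 13–10.
Juno vs Granite: Juno wins 16–7.
Juno vs Ember: Juno wins 23–0.
Juno vs Citadel: Juno wins 13–10.
Granite vs Ember: Ember wins 16–7.
Granite vs Citadel: Citadel wins 23–0.
Ember vs Citadel: Ember wins 13–10.
Apollo beats each rival — Delta (16–7), Juno (13–10), Granite (16–7), Ember (23–0), Citadel (13–10) — so Apollo is the Condorcet winner.

Apollo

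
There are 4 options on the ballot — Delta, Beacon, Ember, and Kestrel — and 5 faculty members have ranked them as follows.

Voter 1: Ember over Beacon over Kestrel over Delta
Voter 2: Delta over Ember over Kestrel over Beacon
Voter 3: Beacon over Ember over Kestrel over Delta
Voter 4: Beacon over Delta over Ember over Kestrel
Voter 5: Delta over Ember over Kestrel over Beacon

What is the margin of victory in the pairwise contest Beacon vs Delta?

1

Ballots ranking Beacon above Delta: 3.
Ballots ranking Delta above Beacon: 2.
Beacon wins 3–2, a margin of 1.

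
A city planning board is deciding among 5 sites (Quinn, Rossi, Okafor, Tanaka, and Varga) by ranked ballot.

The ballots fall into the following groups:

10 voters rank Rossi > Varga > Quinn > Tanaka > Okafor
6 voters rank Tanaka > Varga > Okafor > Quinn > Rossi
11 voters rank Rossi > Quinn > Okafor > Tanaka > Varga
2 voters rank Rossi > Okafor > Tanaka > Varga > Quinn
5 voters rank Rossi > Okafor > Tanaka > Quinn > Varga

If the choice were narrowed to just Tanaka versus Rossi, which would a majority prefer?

Rossi

Ballots ranking Tanaka above Rossi: 6.
Ballots ranking Rossi above Tanaka: 10+11+2+5 = 28.
Rossi wins the head-to-head, 28–6.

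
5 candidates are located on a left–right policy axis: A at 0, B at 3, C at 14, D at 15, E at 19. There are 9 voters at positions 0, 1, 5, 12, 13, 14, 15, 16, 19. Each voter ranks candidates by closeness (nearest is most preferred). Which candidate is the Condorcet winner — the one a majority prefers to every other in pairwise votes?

C

With single-peaked preferences on a line, the Condorcet winner is the candidate closest to the median voter.
The median voter (position 13) is closest to C at 14.
Check: C vs B — voters closer to C: 6 of 9.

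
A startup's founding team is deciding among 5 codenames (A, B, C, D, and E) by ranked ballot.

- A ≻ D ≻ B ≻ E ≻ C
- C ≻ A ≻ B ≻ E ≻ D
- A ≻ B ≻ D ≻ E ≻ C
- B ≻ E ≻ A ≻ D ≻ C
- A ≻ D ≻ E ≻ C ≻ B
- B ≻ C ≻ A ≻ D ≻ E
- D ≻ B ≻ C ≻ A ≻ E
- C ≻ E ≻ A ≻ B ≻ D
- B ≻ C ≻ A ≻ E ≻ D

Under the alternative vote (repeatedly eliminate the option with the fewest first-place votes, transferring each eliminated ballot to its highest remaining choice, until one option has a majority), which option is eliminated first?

Round 1: A 3, B 3, C 2, D 1, E 0. E has the fewest and is eliminated.
Round 2: A 3, B 3, C 2, D 1. D has the fewest and is eliminated.
Round 3: B 4, A 3, C 2. C has the fewest and is eliminated.
Round 4: A 5, B 4. A has a majority.

E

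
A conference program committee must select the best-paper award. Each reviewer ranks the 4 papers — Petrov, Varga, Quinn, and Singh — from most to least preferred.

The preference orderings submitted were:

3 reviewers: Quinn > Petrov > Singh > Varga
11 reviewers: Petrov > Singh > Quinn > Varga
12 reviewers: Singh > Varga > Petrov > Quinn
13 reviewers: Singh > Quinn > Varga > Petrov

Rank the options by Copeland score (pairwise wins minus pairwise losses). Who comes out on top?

Singh

Pairwise results:
  Petrov vs Varga: Varga wins 25–14.
  Petrov vs Quinn: Petrov wins 23–16.
  Petrov vs Singh: Singh wins 25–14.
  Varga vs Quinn: Quinn wins 27–12.
  Varga vs Singh: Singh wins 39–0.
  Quinn vs Singh: Singh wins 36–3.
Copeland scores (wins − losses):
  Petrov: 1 − 2 = -1
  Varga: 1 − 2 = -1
  Quinn: 1 − 2 = -1
  Singh: 3 − 0 = 3
Singh has the best Copeland score.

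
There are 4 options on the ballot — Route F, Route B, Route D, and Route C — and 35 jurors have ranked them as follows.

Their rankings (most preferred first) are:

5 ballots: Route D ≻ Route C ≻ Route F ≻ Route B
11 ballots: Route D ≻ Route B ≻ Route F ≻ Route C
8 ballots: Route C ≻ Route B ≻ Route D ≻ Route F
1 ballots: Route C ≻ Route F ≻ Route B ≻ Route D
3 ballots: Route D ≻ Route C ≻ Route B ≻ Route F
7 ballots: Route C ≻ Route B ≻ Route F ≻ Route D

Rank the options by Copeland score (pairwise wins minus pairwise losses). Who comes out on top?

Pairwise results:
  Route F vs Route B: Route B wins 29–6.
  Route F vs Route D: Route D wins 27–8.
  Route F vs Route C: Route C wins 24–11.
  Route B vs Route D: Route D wins 19–16.
  Route B vs Route C: Route C wins 24–11.
  Route D vs Route C: Route D wins 19–16.
Copeland scores (wins − losses):
  Route F: 0 − 3 = -3
  Route B: 1 − 2 = -1
  Route D: 3 − 0 = 3
  Route C: 2 − 1 = 1
Route D has the best Copeland score.

Route D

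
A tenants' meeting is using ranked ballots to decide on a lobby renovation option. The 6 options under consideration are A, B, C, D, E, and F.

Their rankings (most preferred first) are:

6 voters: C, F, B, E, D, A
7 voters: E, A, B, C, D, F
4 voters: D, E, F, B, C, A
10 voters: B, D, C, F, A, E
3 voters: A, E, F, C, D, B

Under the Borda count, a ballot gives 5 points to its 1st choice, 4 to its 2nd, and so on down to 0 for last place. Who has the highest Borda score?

B

Borda scores:
  A: 6·0 + 7·4 + 4·0 + 10·1 + 3·5 = 53
  B: 6·3 + 7·3 + 4·2 + 10·5 + 3·0 = 97
  C: 6·5 + 7·2 + 4·1 + 10·3 + 3·2 = 84
  D: 6·1 + 7·1 + 4·5 + 10·4 + 3·1 = 76
  E: 6·2 + 7·5 + 4·4 + 10·0 + 3·4 = 75
  F: 6·4 + 7·0 + 4·3 + 10·2 + 3·3 = 65
B has the highest total.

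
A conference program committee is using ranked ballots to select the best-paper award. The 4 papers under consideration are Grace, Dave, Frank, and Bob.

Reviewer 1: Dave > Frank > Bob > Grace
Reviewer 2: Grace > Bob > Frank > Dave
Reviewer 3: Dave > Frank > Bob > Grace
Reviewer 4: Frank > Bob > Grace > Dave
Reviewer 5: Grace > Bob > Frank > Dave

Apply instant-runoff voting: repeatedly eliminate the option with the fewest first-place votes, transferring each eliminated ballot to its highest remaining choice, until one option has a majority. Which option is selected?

Grace

Round 1: Grace 2, Dave 2, Frank 1, Bob 0. Bob has the fewest and is eliminated.
Round 2: Grace 2, Dave 2, Frank 1. Frank has the fewest and is eliminated.
Round 3: Grace 3, Dave 2. Grace has a majority.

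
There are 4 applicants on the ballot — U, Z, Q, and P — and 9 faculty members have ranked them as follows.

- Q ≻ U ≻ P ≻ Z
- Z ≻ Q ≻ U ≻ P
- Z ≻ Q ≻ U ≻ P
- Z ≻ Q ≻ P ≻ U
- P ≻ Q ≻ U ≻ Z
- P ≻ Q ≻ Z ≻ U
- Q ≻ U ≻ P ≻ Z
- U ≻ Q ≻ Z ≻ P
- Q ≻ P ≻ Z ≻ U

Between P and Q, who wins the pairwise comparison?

Q

Ballots ranking P above Q: 2.
Ballots ranking Q above P: 7.
Q wins the head-to-head, 7–2.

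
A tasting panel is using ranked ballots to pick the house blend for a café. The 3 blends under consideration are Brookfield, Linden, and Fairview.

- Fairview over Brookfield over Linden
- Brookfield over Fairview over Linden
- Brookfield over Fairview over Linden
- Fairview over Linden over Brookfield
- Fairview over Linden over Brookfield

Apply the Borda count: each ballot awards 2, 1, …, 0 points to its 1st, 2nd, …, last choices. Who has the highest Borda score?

Borda scores:
  Brookfield: 1 + 2 + 2 + 0 + 0 = 5
  Linden: 0 + 0 + 0 + 1 + 1 = 2
  Fairview: 2 + 1 + 1 + 2 + 2 = 8
Fairview has the highest total.

Fairview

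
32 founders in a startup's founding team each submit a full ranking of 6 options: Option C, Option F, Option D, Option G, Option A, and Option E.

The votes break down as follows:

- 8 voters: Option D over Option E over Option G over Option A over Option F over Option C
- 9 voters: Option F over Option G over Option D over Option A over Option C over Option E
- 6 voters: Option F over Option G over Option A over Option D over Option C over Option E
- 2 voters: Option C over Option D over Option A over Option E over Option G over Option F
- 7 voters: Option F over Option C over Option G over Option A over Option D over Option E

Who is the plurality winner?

First-place vote totals:
  Option C: 2
  Option F: 22
  Option D: 8
  Option G: 0
  Option A: 0
  Option E: 0
Option F has the most first-place votes.

Option F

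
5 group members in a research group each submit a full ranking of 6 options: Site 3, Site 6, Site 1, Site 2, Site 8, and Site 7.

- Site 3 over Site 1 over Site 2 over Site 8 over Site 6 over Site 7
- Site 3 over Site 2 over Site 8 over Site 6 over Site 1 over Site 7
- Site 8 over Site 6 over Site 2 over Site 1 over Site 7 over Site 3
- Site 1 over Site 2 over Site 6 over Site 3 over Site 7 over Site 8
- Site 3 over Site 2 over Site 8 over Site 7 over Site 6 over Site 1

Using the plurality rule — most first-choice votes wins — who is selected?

First-place vote totals:
  Site 3: 3
  Site 6: 0
  Site 1: 1
  Site 2: 0
  Site 8: 1
  Site 7: 0
Site 3 has the most first-place votes.

Site 3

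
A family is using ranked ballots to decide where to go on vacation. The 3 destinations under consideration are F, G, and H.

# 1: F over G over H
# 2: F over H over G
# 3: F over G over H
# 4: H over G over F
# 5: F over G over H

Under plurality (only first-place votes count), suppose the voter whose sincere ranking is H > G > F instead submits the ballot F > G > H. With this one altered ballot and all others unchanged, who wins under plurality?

F

First-place totals with the altered ballot: F 5, G 0, H 0.
The winner is unchanged: still F.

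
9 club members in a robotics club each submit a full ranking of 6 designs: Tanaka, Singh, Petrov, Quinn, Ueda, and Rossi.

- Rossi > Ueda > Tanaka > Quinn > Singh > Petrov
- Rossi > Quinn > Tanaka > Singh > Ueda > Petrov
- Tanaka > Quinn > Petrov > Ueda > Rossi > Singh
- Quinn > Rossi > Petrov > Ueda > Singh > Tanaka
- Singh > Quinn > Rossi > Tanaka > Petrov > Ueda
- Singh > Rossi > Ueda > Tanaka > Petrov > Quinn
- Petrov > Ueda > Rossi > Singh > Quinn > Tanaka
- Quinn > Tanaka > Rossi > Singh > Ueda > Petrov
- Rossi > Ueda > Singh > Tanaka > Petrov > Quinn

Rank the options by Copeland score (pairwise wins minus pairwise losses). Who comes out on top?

Rossi

Pairwise results:
  Tanaka vs Singh: Singh wins 5–4.
  Tanaka vs Petrov: Tanaka wins 7–2.
  Tanaka vs Quinn: Quinn wins 5–4.
  Tanaka vs Ueda: Ueda wins 5–4.
  Tanaka vs Rossi: Rossi wins 7–2.
  Singh vs Petrov: Singh wins 6–3.
  Singh vs Quinn: Quinn wins 5–4.
  Singh vs Ueda: Ueda wins 5–4.
  Singh vs Rossi: Rossi wins 7–2.
  Petrov vs Quinn: Quinn wins 6–3.
  Petrov vs Ueda: Ueda wins 5–4.
  Petrov vs Rossi: Rossi wins 7–2.
  Quinn vs Ueda: Quinn wins 5–4.
  Quinn vs Rossi: Rossi wins 5–4.
  Ueda vs Rossi: Rossi wins 7–2.
Copeland scores (wins − losses):
  Tanaka: 1 − 4 = -3
  Singh: 2 − 3 = -1
  Petrov: 0 − 5 = -5
  Quinn: 4 − 1 = 3
  Ueda: 3 − 2 = 1
  Rossi: 5 − 0 = 5
Rossi has the best Copeland score.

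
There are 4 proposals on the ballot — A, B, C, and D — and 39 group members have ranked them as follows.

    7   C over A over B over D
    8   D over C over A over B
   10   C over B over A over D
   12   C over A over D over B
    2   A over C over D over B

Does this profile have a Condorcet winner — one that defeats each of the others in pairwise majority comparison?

Head-to-head results (39 voters total):
A vs B: A wins 29–10.
A vs C: C wins 37–2.
A vs D: A wins 31–8.
B vs C: C wins 39–0.
B vs D: D wins 22–17.
C vs D: C wins 31–8.
C beats each rival — A (37–2), B (39–0), D (31–8) — so C is the Condorcet winner.

Yes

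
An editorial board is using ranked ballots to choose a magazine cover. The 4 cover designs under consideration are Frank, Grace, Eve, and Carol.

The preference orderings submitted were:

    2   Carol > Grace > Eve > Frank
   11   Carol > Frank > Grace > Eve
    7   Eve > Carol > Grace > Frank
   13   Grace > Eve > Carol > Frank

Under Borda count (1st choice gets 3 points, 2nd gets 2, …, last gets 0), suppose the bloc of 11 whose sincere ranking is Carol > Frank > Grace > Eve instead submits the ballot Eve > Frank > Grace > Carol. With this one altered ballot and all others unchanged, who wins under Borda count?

Eve

Borda totals with the altered ballot: Frank 22, Grace 61, Eve 82, Carol 33.
The switch changes the winner from Carol to Eve.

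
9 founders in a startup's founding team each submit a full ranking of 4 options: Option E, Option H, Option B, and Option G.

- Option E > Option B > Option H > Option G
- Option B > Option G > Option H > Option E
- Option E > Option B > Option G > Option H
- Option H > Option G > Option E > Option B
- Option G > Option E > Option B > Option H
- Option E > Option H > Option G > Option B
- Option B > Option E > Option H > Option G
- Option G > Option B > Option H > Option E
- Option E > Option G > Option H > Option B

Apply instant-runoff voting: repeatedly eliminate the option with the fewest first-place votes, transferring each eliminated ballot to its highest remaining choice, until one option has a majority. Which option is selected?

Round 1: Option E 4, Option B 2, Option G 2, Option H 1. Option H has the fewest and is eliminated.
Round 2: Option E 4, Option G 3, Option B 2. Option B has the fewest and is eliminated.
Round 3: Option E 5, Option G 4. Option E has a majority.

Option E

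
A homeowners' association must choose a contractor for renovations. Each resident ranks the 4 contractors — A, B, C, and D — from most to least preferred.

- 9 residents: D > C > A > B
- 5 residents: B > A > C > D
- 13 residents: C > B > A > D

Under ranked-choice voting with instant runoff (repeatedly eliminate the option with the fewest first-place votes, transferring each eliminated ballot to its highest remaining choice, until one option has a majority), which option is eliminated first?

A

Round 1: C 13, D 9, B 5, A 0. A has the fewest and is eliminated.
Round 2: C 13, D 9, B 5. B has the fewest and is eliminated.
Round 3: C 18, D 9. C has a majority.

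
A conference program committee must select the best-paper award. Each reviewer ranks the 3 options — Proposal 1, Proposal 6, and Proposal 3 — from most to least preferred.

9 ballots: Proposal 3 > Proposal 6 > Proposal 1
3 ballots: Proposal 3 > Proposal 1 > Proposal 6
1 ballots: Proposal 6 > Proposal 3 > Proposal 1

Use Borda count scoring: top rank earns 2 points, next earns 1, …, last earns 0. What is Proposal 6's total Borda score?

11

Borda scores:
  Proposal 1: 9·0 + 3·1 + 0 = 3
  Proposal 6: 9·1 + 3·0 + 2 = 11
  Proposal 3: 9·2 + 3·2 + 1 = 25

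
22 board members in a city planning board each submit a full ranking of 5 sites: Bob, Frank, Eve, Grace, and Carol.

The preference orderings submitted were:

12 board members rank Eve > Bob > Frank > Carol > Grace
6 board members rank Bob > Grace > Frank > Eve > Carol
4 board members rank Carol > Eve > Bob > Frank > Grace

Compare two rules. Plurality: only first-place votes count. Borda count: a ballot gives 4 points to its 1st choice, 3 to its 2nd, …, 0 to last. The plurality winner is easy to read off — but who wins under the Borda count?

Plurality first-place counts: Bob 6, Frank 0, Eve 12, Grace 0, Carol 4 → Eve.
Borda totals: Bob 68, Frank 40, Eve 66, Grace 18, Carol 28 → Bob.

Bob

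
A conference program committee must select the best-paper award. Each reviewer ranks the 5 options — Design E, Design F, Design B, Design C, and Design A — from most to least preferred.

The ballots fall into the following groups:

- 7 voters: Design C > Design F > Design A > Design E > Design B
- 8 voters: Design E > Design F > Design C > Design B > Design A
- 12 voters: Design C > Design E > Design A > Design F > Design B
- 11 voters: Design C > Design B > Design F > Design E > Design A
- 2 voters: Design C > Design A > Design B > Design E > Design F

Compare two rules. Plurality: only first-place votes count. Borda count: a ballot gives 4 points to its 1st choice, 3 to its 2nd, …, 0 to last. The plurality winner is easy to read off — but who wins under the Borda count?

Design C

Plurality first-place counts: Design E 8, Design F 0, Design B 0, Design C 32, Design A 0 → Design C.
Borda totals: Design E 88, Design F 79, Design B 45, Design C 144, Design A 44 → Design C.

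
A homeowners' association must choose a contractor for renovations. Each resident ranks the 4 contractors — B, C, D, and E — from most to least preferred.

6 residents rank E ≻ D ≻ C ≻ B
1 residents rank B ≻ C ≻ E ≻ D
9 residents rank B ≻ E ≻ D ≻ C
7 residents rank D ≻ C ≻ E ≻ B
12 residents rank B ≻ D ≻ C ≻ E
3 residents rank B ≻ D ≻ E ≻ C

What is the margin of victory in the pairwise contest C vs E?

Ballots ranking C above E: 1+7+12 = 20.
Ballots ranking E above C: 6+9+3 = 18.
C wins 20–18, a margin of 2.

2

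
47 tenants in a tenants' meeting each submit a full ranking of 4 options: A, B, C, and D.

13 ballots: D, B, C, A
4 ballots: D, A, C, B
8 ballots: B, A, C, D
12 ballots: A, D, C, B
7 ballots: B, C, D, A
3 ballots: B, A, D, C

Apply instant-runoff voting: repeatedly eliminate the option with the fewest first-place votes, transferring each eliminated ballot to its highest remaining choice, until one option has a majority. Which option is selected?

Round 1: B 18, D 17, A 12, C 0. C has the fewest and is eliminated.
Round 2: B 18, D 17, A 12. A has the fewest and is eliminated.
Round 3: D 29, B 18. D has a majority.

D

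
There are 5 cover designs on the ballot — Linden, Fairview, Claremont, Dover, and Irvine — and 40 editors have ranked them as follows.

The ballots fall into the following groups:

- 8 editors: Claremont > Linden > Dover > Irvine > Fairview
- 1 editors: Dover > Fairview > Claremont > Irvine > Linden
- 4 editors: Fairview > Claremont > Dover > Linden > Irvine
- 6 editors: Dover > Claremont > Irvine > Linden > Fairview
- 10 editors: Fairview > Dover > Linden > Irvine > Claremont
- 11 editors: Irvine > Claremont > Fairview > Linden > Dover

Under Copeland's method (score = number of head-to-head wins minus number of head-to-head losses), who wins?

Claremont

Pairwise results:
  Linden vs Fairview: Fairview wins 26–14.
  Linden vs Claremont: Claremont wins 30–10.
  Linden vs Dover: Dover wins 21–19.
  Linden vs Irvine: Linden wins 22–18.
  Fairview vs Claremont: Claremont wins 25–15.
  Fairview vs Dover: Fairview wins 25–15.
  Fairview vs Irvine: Irvine wins 25–15.
  Claremont vs Dover: Claremont wins 23–17.
  Claremont vs Irvine: Irvine wins 21–19.
  Dover vs Irvine: Dover wins 29–11.
Copeland scores (wins − losses):
  Linden: 1 − 3 = -2
  Fairview: 2 − 2 = 0
  Claremont: 3 − 1 = 2
  Dover: 2 − 2 = 0
  Irvine: 2 − 2 = 0
Claremont has the best Copeland score.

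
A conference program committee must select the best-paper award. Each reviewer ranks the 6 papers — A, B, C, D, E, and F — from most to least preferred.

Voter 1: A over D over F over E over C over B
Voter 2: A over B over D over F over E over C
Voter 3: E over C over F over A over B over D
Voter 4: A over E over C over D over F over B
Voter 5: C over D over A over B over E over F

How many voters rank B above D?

Ballots ranking B above D: 2.
Ballots ranking D above B: 3.
So 2 of 5 voters prefer B to D.

2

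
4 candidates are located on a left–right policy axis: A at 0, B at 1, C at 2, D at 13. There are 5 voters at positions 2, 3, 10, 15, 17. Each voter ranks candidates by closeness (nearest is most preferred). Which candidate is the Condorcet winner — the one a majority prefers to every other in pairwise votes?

With single-peaked preferences on a line, the Condorcet winner is the candidate closest to the median voter.
The median voter (position 10) is closest to D at 13.
Check: D vs A — voters closer to D: 3 of 5.

D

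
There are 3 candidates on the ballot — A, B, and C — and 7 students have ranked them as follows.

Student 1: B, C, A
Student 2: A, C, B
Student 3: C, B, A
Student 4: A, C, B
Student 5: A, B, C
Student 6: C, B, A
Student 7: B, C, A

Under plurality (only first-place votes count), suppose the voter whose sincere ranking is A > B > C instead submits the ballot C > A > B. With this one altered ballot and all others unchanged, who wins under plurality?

C

First-place totals with the altered ballot: A 2, B 2, C 3.
The switch changes the winner from A to C.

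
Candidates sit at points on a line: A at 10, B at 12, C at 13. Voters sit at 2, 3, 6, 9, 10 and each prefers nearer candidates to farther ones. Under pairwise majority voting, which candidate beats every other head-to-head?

A

With single-peaked preferences on a line, the Condorcet winner is the candidate closest to the median voter.
The median voter (position 6) is closest to A at 10.
Check: A vs C — voters closer to A: 5 of 5.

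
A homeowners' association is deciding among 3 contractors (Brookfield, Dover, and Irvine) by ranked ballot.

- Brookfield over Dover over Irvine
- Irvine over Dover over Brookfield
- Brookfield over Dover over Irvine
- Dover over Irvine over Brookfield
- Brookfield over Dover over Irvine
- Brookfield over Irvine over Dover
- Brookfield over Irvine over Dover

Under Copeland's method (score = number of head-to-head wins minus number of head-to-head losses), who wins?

Pairwise results:
  Brookfield vs Dover: Brookfield wins 5–2.
  Brookfield vs Irvine: Brookfield wins 5–2.
  Dover vs Irvine: Dover wins 4–3.
Copeland scores (wins − losses):
  Brookfield: 2 − 0 = 2
  Dover: 1 − 1 = 0
  Irvine: 0 − 2 = -2
Brookfield has the best Copeland score.

Brookfield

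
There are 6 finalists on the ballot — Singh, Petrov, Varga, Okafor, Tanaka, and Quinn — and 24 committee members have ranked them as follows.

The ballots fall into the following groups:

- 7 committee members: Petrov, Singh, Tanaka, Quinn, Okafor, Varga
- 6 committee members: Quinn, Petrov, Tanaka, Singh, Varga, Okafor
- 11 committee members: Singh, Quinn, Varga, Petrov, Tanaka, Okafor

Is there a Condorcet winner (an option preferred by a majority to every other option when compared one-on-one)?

No

Head-to-head results (24 voters total):
Singh vs Petrov: Petrov wins 13–11.
Singh vs Varga: Singh wins 24–0.
Singh vs Okafor: Singh wins 24–0.
Singh vs Tanaka: Singh wins 18–6.
Singh vs Quinn: Singh wins 18–6.
Petrov vs Varga: Petrov wins 13–11.
Petrov vs Okafor: Petrov wins 24–0.
Petrov vs Tanaka: Petrov wins 24–0.
Petrov vs Quinn: Quinn wins 17–7.
Varga vs Okafor: Varga wins 17–7.
Varga vs Tanaka: Tanaka wins 13–11.
Varga vs Quinn: Quinn wins 24–0.
Okafor vs Tanaka: Tanaka wins 24–0.
Okafor vs Quinn: Quinn wins 24–0.
Tanaka vs Quinn: Quinn wins 17–7.
No candidate beats all others: Singh beats Quinn beats Petrov beats Singh, a majority cycle.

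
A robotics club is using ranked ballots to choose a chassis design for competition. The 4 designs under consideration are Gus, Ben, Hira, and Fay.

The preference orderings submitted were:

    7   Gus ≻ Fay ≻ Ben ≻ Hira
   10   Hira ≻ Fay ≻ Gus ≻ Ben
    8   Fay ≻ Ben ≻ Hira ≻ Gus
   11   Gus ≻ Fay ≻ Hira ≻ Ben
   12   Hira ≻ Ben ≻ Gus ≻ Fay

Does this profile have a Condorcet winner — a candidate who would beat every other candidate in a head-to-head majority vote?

Head-to-head results (48 voters total):
Gus vs Ben: Gus wins 28–20.
Gus vs Hira: Hira wins 30–18.
Gus vs Fay: Gus wins 30–18.
Ben vs Hira: Hira wins 33–15.
Ben vs Fay: Fay wins 36–12.
Hira vs Fay: Fay wins 26–22.
No candidate beats all others: Gus beats Fay beats Hira beats Gus, a majority cycle.

No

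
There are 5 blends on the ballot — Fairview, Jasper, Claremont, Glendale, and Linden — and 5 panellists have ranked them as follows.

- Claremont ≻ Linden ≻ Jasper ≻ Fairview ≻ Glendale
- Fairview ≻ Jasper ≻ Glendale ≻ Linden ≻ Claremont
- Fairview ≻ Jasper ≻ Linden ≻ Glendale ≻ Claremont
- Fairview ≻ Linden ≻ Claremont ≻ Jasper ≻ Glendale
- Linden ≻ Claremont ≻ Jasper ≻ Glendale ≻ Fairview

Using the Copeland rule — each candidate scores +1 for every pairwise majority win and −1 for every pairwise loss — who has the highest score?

Fairview

Pairwise results:
  Fairview vs Jasper: Fairview wins 3–2.
  Fairview vs Claremont: Fairview wins 3–2.
  Fairview vs Glendale: Fairview wins 4–1.
  Fairview vs Linden: Fairview wins 3–2.
  Jasper vs Claremont: Claremont wins 3–2.
  Jasper vs Glendale: Jasper wins 5–0.
  Jasper vs Linden: Linden wins 3–2.
  Claremont vs Glendale: Claremont wins 3–2.
  Claremont vs Linden: Linden wins 4–1.
  Glendale vs Linden: Linden wins 4–1.
Copeland scores (wins − losses):
  Fairview: 4 − 0 = 4
  Jasper: 1 − 3 = -2
  Claremont: 2 − 2 = 0
  Glendale: 0 − 4 = -4
  Linden: 3 − 1 = 2
Fairview has the best Copeland score.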